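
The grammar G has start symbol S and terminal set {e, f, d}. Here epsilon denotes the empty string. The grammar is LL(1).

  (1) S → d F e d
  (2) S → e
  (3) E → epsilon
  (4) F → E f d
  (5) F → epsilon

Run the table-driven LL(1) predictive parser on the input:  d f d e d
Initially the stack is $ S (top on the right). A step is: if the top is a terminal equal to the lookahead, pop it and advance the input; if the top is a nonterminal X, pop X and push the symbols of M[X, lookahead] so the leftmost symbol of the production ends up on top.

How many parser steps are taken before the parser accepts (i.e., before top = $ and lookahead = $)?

     Stack        Input        Action
  1  $ S          d f d e d $  expand S → d F e d
  2  $ d e F d    d f d e d $  match d
  3  $ d e F      f d e d $    expand F → E f d
  4  $ d e d f E  f d e d $    expand E → epsilon
  5  $ d e d f    f d e d $    match f
  6  $ d e d      d e d $      match d
  7  $ d e        e d $        match e
  8  $ d          d $          match d
Accept reached after 8 steps.

8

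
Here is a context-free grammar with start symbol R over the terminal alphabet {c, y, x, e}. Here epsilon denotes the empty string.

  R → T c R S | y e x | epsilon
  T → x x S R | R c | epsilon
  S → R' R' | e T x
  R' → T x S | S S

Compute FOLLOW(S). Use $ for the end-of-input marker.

FIRST(R): from R→T c R S we get {c, x, y}; from R→y e x we get {y}; from R→epsilon we get {epsilon}. So FIRST(R) = {epsilon, c, x, y}.
FIRST(T): from T→x x S R we get {x}; from T→R c we get {c, x, y}; from T→epsilon we get {epsilon}. So FIRST(T) = {epsilon, c, x, y}.
FIRST(S): from S→R' R' we get {c, e, x, y}; from S→e T x we get {e}. So FIRST(S) = {c, e, x, y}.
FIRST(R'): from R'→T x S we get {c, x, y}; from R'→S S we get {c, e, x, y}. So FIRST(R') = {c, e, x, y}.
FOLLOW(R) includes $ since R is the start symbol.
FOLLOW(T): in R→T c R S, T is followed by c R S with FIRST {c}; in S→e T x, T is followed by x with FIRST {x}; in R'→T x S, T is followed by x S with FIRST {x}. Thus FOLLOW(T) = {c, x}.
FOLLOW(R): in R→T c R S, R is followed by S with FIRST {c, e, x, y}; in T→x x S R, the suffix after R is empty, so FOLLOW(R) ⊇ FOLLOW(T) = {c, x}; in T→R c, R is followed by c with FIRST {c}. Thus FOLLOW(R) = {$, c, e, x, y}.
FOLLOW(S): in R→T c R S, the suffix after S is empty, so FOLLOW(S) ⊇ FOLLOW(R) = {$, c, e, x, y}; in T→x x S R, S is followed by R with FIRST {epsilon, c, x, y}; in T→x x S R, the suffix after S is nullable, so FOLLOW(S) ⊇ FOLLOW(T) = {c, x}; in R'→T x S, the suffix after S is empty, so FOLLOW(S) ⊇ FOLLOW(R') = {$, c, e, x, y}; in R'→S S (occurrence 1), S is followed by S with FIRST {c, e, x, y}; in R'→S S (occurrence 2), the suffix after S is empty, so FOLLOW(S) ⊇ FOLLOW(R') = {$, c, e, x, y}. Thus FOLLOW(S) = {$, c, e, x, y}.
FOLLOW(R'): in S→R' R' (occurrence 1), R' is followed by R' with FIRST {c, e, x, y}; in S→R' R' (occurrence 2), the suffix after R' is empty, so FOLLOW(R') ⊇ FOLLOW(S) = {$, c, e, x, y}. Thus FOLLOW(R') = {$, c, e, x, y}.

{$, c, e, x, y}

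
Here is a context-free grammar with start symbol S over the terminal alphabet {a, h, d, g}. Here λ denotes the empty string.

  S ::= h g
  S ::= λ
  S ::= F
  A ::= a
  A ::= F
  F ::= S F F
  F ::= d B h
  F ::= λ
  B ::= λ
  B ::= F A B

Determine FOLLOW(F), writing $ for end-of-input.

FIRST(S) = {λ, d, h}  (via F)
FIRST(F) = {λ, d, h}  (via S F F)
FIRST(A) = {λ, a, d, h}  (via F)
FIRST(B) = {λ, a, d, h}  (via F A B)
FOLLOW(S) includes $ since S is the start symbol.
FOLLOW(B): in F::=d B h, B is followed by h with FIRST {h}; in B::=F A B, the suffix after B is empty (adds nothing new). Thus FOLLOW(B) = {h}.
FOLLOW(A): in B::=F A B, A is followed by B with FIRST {λ, a, d, h}; in B::=F A B, the suffix after A is nullable, so FOLLOW(A) ⊇ FOLLOW(B) = {h}. Thus FOLLOW(A) = {a, d, h}.
FOLLOW(S): in F::=S F F, S is followed by F F with FIRST {λ, d, h}; in F::=S F F, the suffix after S is nullable, so FOLLOW(S) ⊇ FOLLOW(F) = {$, a, d, h}. Thus FOLLOW(S) = {$, a, d, h}.
FOLLOW(F): in S::=F, the suffix after F is empty, so FOLLOW(F) ⊇ FOLLOW(S) = {$, a, d, h}; in A::=F, the suffix after F is empty, so FOLLOW(F) ⊇ FOLLOW(A) = {a, d, h}; in F::=S F F (occurrence 1), F is followed by F with FIRST {λ, d, h}; in F::=S F F (occurrence 1), the suffix after F is nullable (adds nothing new); in F::=S F F (occurrence 2), the suffix after F is empty (adds nothing new); in B::=F A B, F is followed by A B with FIRST {λ, a, d, h}; in B::=F A B, the suffix after F is nullable, so FOLLOW(F) ⊇ FOLLOW(B) = {h}. Thus FOLLOW(F) = {$, a, d, h}.

{$, a, d, h}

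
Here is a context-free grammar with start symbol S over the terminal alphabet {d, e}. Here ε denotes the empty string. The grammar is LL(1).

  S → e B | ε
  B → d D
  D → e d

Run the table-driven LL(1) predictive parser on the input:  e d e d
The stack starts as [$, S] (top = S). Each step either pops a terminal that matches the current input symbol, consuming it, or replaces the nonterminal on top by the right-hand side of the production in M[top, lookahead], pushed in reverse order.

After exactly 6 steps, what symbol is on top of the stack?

d

     Stack  Input      Action
  1  $ S    e d e d $  expand S → e B
  2  $ B e  e d e d $  match e
  3  $ B    d e d $    expand B → d D
  4  $ D d  d e d $    match d
  5  $ D    e d $      expand D → e d
  6  $ d e  e d $      match e
Stack after step 6: $ d (top = d).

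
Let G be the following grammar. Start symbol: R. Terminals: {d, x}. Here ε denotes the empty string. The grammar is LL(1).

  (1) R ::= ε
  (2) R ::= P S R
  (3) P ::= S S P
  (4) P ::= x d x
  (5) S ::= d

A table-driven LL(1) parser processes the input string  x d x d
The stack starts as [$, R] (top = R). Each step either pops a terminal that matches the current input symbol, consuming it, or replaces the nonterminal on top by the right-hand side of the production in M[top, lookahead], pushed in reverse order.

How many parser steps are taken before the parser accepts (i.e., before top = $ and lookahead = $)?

8

     Stack        Input      Action
  1  $ R          x d x d $  expand R ::= P S R
  2  $ R S P      x d x d $  expand P ::= x d x
  3  $ R S x d x  x d x d $  match x
  4  $ R S x d    d x d $    match d
  5  $ R S x      x d $      match x
  6  $ R S        d $        expand S ::= d
  7  $ R d        d $        match d
  8  $ R          $          expand R ::= ε
Accept reached after 8 steps.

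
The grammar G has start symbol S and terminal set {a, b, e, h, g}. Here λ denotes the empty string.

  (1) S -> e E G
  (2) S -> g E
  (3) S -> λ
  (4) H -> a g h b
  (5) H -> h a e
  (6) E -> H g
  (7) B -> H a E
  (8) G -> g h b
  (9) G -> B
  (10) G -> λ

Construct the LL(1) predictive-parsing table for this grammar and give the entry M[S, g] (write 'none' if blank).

S -> g E

FIRST(S): from S->e E G we get {e}; from S->g E we get {g}; from S->λ we get {λ}. So FIRST(S) = {λ, e, g}.
FIRST(H): from H->a g h b we get {a}; from H->h a e we get {h}. So FIRST(H) = {a, h}.
FIRST(E): from E->H g we get {a, h}. So FIRST(E) = {a, h}.
FIRST(B): from B->H a E we get {a, h}. So FIRST(B) = {a, h}.
FIRST(G): from G->g h b we get {g}; from G->B we get {a, h}; from G->λ we get {λ}. So FIRST(G) = {λ, a, g, h}.
FOLLOW(S) includes $ since S is the start symbol.
FOLLOW(S): S appears on no right-hand side. Thus FOLLOW(S) = {$}.
For S -> e E G: FIRST(e E G) = {e}, so it goes in M[S, t] for t ∈ {e}.
For S -> g E: FIRST(g E) = {g}, so it goes in M[S, t] for t ∈ {g}.
For S -> λ: FIRST(λ) = {λ}, so it goes in M[S, t] for t ∈ {}; since λ ∈ FIRST, also for every t ∈ FOLLOW(S) = {$}.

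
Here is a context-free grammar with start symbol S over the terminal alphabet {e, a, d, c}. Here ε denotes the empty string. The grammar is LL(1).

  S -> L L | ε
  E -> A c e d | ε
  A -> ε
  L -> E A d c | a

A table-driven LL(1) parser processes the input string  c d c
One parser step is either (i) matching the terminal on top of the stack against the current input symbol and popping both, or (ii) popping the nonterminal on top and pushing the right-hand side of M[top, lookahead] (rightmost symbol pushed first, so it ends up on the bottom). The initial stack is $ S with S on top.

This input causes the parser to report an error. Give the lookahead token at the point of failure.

step 1: stack=$ S  input=c d c $  — expand S -> L L
step 2: stack=$ L L  input=c d c $  — expand L -> E A d c
step 3: stack=$ L c d A E  input=c d c $  — expand E -> A c e d
step 4: stack=$ L c d A d e c A  input=c d c $  — expand A -> ε
step 5: stack=$ L c d A d e c  input=c d c $  — match c
step 6: stack=$ L c d A d e  input=d c $  — error: top is terminal e but lookahead is d

d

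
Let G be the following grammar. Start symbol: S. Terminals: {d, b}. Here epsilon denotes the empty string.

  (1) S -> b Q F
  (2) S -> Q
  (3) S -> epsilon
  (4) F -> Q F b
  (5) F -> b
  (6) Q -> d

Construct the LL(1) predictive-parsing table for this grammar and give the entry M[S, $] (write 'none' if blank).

S -> epsilon

FIRST(Q) = {d}
FIRST(S) = {epsilon, b, d}  (via Q)
FIRST(F) = {b, d}  (via Q F b)
FOLLOW(S) includes $ since S is the start symbol.
FOLLOW(S): S appears on no right-hand side. Thus FOLLOW(S) = {$}.
For S -> b Q F: FIRST(b Q F) = {b}, so it goes in M[S, t] for t ∈ {b}.
For S -> Q: FIRST(Q) = {d}, so it goes in M[S, t] for t ∈ {d}.
For S -> epsilon: FIRST(epsilon) = {epsilon}, so it goes in M[S, t] for t ∈ {}; since epsilon ∈ FIRST, also for every t ∈ FOLLOW(S) = {$}.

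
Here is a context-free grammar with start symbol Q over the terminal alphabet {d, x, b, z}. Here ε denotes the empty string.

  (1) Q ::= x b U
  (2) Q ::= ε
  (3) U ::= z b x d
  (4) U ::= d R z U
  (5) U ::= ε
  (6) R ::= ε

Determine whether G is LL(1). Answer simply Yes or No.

FIRST(Q) = {ε, x}
FIRST(U) = {ε, d, z}
FIRST(R) = {ε}
FOLLOW(Q) = {$}
FOLLOW(U) = {$}
FOLLOW(R) = {z}
Each cell of M receives at most one production.

Yes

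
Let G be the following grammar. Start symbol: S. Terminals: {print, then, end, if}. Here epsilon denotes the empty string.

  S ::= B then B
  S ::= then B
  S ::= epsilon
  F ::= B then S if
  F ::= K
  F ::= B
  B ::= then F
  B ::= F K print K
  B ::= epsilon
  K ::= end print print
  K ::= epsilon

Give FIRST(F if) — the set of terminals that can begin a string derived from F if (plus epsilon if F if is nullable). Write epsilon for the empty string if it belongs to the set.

{end, if, print, then}

FIRST(K) = {epsilon, end}
FIRST(S) = {epsilon, end, print, then}  (via B then B)
FIRST(F) = {epsilon, end, print, then}  (via B then S if, K, B)
FIRST(B) = {epsilon, end, print, then}  (via F K print K)
FIRST(F if): take FIRST of each symbol in turn, carrying on past any symbol whose FIRST contains epsilon; result {end, if, print, then}.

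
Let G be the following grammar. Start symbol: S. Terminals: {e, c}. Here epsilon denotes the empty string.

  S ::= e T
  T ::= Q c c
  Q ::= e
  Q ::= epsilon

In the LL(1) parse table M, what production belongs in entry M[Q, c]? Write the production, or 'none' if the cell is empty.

Q ::= epsilon

FIRST(S): from S::=e T we get {e}. So FIRST(S) = {e}.
FIRST(Q): from Q::=e we get {e}; from Q::=epsilon we get {epsilon}. So FIRST(Q) = {epsilon, e}.
FIRST(T): from T::=Q c c we get {c, e}. So FIRST(T) = {c, e}.
FOLLOW(S) includes $ since S is the start symbol.
FOLLOW(Q): in T::=Q c c, Q is followed by c c with FIRST {c}. Thus FOLLOW(Q) = {c}.
For Q ::= e: FIRST(e) = {e}, so it goes in M[Q, t] for t ∈ {e}.
For Q ::= epsilon: FIRST(epsilon) = {epsilon}, so it goes in M[Q, t] for t ∈ {}; since epsilon ∈ FIRST, also for every t ∈ FOLLOW(Q) = {c}.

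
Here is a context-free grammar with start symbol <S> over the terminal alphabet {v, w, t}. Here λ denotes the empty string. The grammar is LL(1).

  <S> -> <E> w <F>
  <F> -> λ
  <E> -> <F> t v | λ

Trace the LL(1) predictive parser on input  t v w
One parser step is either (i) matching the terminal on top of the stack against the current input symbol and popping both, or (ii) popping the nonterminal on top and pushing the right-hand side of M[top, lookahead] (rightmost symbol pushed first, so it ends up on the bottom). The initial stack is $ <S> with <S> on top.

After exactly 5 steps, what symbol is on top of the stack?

w

step 1: stack=$ <S>  input=t v w $  — expand <S> -> <E> w <F>
step 2: stack=$ <F> w <E>  input=t v w $  — expand <E> -> <F> t v
step 3: stack=$ <F> w v t <F>  input=t v w $  — expand <F> -> λ
step 4: stack=$ <F> w v t  input=t v w $  — match t
step 5: stack=$ <F> w v  input=v w $  — match v
Stack after step 5: $ <F> w (top = w).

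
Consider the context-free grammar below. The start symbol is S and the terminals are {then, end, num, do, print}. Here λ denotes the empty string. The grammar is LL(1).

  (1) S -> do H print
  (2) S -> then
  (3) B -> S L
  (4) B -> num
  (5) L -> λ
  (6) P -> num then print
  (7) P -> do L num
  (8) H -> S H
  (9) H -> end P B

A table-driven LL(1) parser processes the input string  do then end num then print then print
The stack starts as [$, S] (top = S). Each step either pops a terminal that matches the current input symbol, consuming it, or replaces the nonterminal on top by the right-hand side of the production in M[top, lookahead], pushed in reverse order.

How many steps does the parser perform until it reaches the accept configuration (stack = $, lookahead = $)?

16

step 1: stack=$ S  input=do then end num then print then print $  — expand S -> do H print
step 2: stack=$ print H do  input=do then end num then print then print $  — match do
step 3: stack=$ print H  input=then end num then print then print $  — expand H -> S H
step 4: stack=$ print H S  input=then end num then print then print $  — expand S -> then
step 5: stack=$ print H then  input=then end num then print then print $  — match then
step 6: stack=$ print H  input=end num then print then print $  — expand H -> end P B
step 7: stack=$ print B P end  input=end num then print then print $  — match end
step 8: stack=$ print B P  input=num then print then print $  — expand P -> num then print
step 9: stack=$ print B print then num  input=num then print then print $  — match num
step 10: stack=$ print B print then  input=then print then print $  — match then
step 11: stack=$ print B print  input=print then print $  — match print
step 12: stack=$ print B  input=then print $  — expand B -> S L
step 13: stack=$ print L S  input=then print $  — expand S -> then
step 14: stack=$ print L then  input=then print $  — match then
step 15: stack=$ print L  input=print $  — expand L -> λ
step 16: stack=$ print  input=print $  — match print
Accept reached after 16 steps.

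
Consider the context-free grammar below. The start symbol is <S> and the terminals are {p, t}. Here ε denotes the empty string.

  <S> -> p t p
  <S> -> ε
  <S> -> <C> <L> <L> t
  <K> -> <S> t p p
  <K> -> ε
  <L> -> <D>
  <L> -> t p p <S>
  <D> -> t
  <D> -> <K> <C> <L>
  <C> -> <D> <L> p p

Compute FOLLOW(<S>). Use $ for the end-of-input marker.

{$, p, t}

FIRST(<S>): from <S>->p t p we get {p}; from <S>->ε we get {ε}; from <S>-><C> <L> <L> t we get {p, t}. So FIRST(<S>) = {ε, p, t}.
FIRST(<K>): from <K>-><S> t p p we get {p, t}; from <K>->ε we get {ε}. So FIRST(<K>) = {ε, p, t}.
FIRST(<L>): from <L>-><D> we get {p, t}; from <L>->t p p <S> we get {t}. So FIRST(<L>) = {p, t}.
FIRST(<D>): from <D>->t we get {t}; from <D>-><K> <C> <L> we get {p, t}. So FIRST(<D>) = {p, t}.
FIRST(<C>): from <C>-><D> <L> p p we get {p, t}. So FIRST(<C>) = {p, t}.
FOLLOW(<S>) includes $ since <S> is the start symbol.
FOLLOW(<K>): in <D>-><K> <C> <L>, <K> is followed by <C> <L> with FIRST {p, t}. Thus FOLLOW(<K>) = {p, t}.
FOLLOW(<C>): in <S>-><C> <L> <L> t, <C> is followed by <L> <L> t with FIRST {p, t}; in <D>-><K> <C> <L>, <C> is followed by <L> with FIRST {p, t}. Thus FOLLOW(<C>) = {p, t}.
FOLLOW(<S>): in <K>-><S> t p p, <S> is followed by t p p with FIRST {t}; in <L>->t p p <S>, the suffix after <S> is empty, so FOLLOW(<S>) ⊇ FOLLOW(<L>) = {p, t}. Thus FOLLOW(<S>) = {$, p, t}.
FOLLOW(<L>): in <S>-><C> <L> <L> t (occurrence 1), <L> is followed by <L> t with FIRST {p, t}; in <S>-><C> <L> <L> t (occurrence 2), <L> is followed by t with FIRST {t}; in <D>-><K> <C> <L>, the suffix after <L> is empty, so FOLLOW(<L>) ⊇ FOLLOW(<D>) = {p, t}; in <C>-><D> <L> p p, <L> is followed by p p with FIRST {p}. Thus FOLLOW(<L>) = {p, t}.
FOLLOW(<D>): in <L>-><D>, the suffix after <D> is empty, so FOLLOW(<D>) ⊇ FOLLOW(<L>) = {p, t}; in <C>-><D> <L> p p, <D> is followed by <L> p p with FIRST {p, t}. Thus FOLLOW(<D>) = {p, t}.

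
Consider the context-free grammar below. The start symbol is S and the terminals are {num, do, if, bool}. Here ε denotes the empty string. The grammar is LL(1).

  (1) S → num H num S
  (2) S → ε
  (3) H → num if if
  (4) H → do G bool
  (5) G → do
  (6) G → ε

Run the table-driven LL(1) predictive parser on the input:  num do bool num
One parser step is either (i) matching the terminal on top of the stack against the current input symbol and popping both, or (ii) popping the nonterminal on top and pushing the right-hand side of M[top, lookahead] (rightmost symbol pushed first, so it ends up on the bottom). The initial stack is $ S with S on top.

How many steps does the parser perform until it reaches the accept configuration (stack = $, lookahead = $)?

step 1: stack=$ S  input=num do bool num $  — expand S → num H num S
step 2: stack=$ S num H num  input=num do bool num $  — match num
step 3: stack=$ S num H  input=do bool num $  — expand H → do G bool
step 4: stack=$ S num bool G do  input=do bool num $  — match do
step 5: stack=$ S num bool G  input=bool num $  — expand G → ε
step 6: stack=$ S num bool  input=bool num $  — match bool
step 7: stack=$ S num  input=num $  — match num
step 8: stack=$ S  input=$  — expand S → ε
Accept reached after 8 steps.

8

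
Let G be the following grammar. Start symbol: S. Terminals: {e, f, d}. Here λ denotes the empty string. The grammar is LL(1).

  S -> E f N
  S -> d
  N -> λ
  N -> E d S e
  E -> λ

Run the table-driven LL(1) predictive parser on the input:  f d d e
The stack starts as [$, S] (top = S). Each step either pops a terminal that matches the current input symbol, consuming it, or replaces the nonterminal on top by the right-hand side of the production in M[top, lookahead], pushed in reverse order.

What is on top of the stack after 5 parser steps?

d

step 1: stack=$ S  input=f d d e $  — expand S -> E f N
step 2: stack=$ N f E  input=f d d e $  — expand E -> λ
step 3: stack=$ N f  input=f d d e $  — match f
step 4: stack=$ N  input=d d e $  — expand N -> E d S e
step 5: stack=$ e S d E  input=d d e $  — expand E -> λ
Stack after step 5: $ e S d (top = d).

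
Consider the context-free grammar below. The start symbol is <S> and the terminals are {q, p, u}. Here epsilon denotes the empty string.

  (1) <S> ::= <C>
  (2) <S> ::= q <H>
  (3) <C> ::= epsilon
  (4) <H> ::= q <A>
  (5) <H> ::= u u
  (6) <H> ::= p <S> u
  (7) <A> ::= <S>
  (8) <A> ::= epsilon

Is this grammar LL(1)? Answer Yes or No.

FIRST(<S>) = {epsilon, q}
FIRST(<C>) = {epsilon}
FIRST(<H>) = {p, q, u}
FIRST(<A>) = {epsilon, q}
FOLLOW(<S>) = {$, u}
FOLLOW(<C>) = {$, u}
FOLLOW(<H>) = {$, u}
FOLLOW(<A>) = {$, u}
Cell M[<A>, $] receives both <A> ::= <S> and <A> ::= epsilon — the grammar is not LL(1).

No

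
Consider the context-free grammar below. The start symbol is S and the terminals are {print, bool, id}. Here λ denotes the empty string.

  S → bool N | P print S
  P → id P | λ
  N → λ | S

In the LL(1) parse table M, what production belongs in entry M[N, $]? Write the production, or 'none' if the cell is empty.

N → λ

FIRST(P) = {λ, id}
FIRST(S) = {bool, id, print}  (via P print S)
FIRST(N) = {λ, bool, id, print}  (via S)
FOLLOW(S) includes $ since S is the start symbol.
FOLLOW(S): in S→P print S, the suffix after S is empty (adds nothing new); in N→S, the suffix after S is empty, so FOLLOW(S) ⊇ FOLLOW(N) = {$}. Thus FOLLOW(S) = {$}.
FOLLOW(N): in S→bool N, the suffix after N is empty, so FOLLOW(N) ⊇ FOLLOW(S) = {$}. Thus FOLLOW(N) = {$}.
For N → λ: FIRST(λ) = {λ}, so it goes in M[N, t] for t ∈ {}; since λ ∈ FIRST, also for every t ∈ FOLLOW(N) = {$}.
For N → S: FIRST(S) = {bool, id, print}, so it goes in M[N, t] for t ∈ {bool, id, print}.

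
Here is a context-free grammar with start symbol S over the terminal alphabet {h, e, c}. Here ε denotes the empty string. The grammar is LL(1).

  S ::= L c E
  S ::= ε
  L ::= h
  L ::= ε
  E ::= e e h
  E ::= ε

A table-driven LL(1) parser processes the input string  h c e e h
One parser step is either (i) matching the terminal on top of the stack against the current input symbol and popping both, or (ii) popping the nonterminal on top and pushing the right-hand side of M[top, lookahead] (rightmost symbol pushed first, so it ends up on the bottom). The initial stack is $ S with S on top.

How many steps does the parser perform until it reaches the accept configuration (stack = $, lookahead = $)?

step 1: stack=$ S  input=h c e e h $  — expand S ::= L c E
step 2: stack=$ E c L  input=h c e e h $  — expand L ::= h
step 3: stack=$ E c h  input=h c e e h $  — match h
step 4: stack=$ E c  input=c e e h $  — match c
step 5: stack=$ E  input=e e h $  — expand E ::= e e h
step 6: stack=$ h e e  input=e e h $  — match e
step 7: stack=$ h e  input=e h $  — match e
step 8: stack=$ h  input=h $  — match h
Accept reached after 8 steps.

8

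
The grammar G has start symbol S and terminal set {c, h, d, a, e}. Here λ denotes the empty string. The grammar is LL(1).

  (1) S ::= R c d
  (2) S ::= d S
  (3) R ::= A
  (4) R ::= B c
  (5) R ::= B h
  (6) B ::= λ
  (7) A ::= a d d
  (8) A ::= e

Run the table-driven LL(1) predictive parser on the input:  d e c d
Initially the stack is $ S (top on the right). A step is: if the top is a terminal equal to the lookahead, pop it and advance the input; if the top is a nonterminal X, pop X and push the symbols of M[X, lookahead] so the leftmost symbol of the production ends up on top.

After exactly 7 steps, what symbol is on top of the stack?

d

     Stack    Input      Action
  1  $ S      d e c d $  expand S ::= d S
  2  $ S d    d e c d $  match d
  3  $ S      e c d $    expand S ::= R c d
  4  $ d c R  e c d $    expand R ::= A
  5  $ d c A  e c d $    expand A ::= e
  6  $ d c e  e c d $    match e
  7  $ d c    c d $      match c
Stack after step 7: $ d (top = d).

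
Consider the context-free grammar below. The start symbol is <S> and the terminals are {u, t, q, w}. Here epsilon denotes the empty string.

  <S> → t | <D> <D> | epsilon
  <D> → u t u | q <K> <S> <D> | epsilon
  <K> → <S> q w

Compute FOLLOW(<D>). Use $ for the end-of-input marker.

{$, q, u}

FIRST(<D>): from <D>→u t u we get {u}; from <D>→q <K> <S> <D> we get {q}; from <D>→epsilon we get {epsilon}. So FIRST(<D>) = {epsilon, q, u}.
FIRST(<S>): from <S>→t we get {t}; from <S>→<D> <D> we get {epsilon, q, u}; from <S>→epsilon we get {epsilon}. So FIRST(<S>) = {epsilon, q, t, u}.
FIRST(<K>): from <K>→<S> q w we get {q, t, u}. So FIRST(<K>) = {q, t, u}.
FOLLOW(<S>) includes $ since <S> is the start symbol.
FOLLOW(<S>): in <D>→q <K> <S> <D>, <S> is followed by <D> with FIRST {epsilon, q, u}; in <D>→q <K> <S> <D>, the suffix after <S> is nullable, so FOLLOW(<S>) ⊇ FOLLOW(<D>) = {$, q, u}; in <K>→<S> q w, <S> is followed by q w with FIRST {q}. Thus FOLLOW(<S>) = {$, q, u}.
FOLLOW(<D>): in <S>→<D> <D> (occurrence 1), <D> is followed by <D> with FIRST {epsilon, q, u}; in <S>→<D> <D> (occurrence 1), the suffix after <D> is nullable, so FOLLOW(<D>) ⊇ FOLLOW(<S>) = {$, q, u}; in <S>→<D> <D> (occurrence 2), the suffix after <D> is empty, so FOLLOW(<D>) ⊇ FOLLOW(<S>) = {$, q, u}; in <D>→q <K> <S> <D>, the suffix after <D> is empty (adds nothing new). Thus FOLLOW(<D>) = {$, q, u}.
FOLLOW(<K>): in <D>→q <K> <S> <D>, <K> is followed by <S> <D> with FIRST {epsilon, q, t, u}; in <D>→q <K> <S> <D>, the suffix after <K> is nullable, so FOLLOW(<K>) ⊇ FOLLOW(<D>) = {$, q, u}. Thus FOLLOW(<K>) = {$, q, t, u}.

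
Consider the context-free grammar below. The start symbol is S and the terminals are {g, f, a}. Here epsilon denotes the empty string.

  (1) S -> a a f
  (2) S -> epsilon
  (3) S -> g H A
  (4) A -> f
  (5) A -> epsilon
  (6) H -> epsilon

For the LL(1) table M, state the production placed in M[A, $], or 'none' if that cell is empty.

FIRST(S): from S->a a f we get {a}; from S->epsilon we get {epsilon}; from S->g H A we get {g}. So FIRST(S) = {epsilon, a, g}.
FIRST(A): from A->f we get {f}; from A->epsilon we get {epsilon}. So FIRST(A) = {epsilon, f}.
FIRST(H): from H->epsilon we get {epsilon}. So FIRST(H) = {epsilon}.
FOLLOW(S) includes $ since S is the start symbol.
FOLLOW(S): S appears on no right-hand side. Thus FOLLOW(S) = {$}.
FOLLOW(A): in S->g H A, the suffix after A is empty, so FOLLOW(A) ⊇ FOLLOW(S) = {$}. Thus FOLLOW(A) = {$}.
For A -> f: FIRST(f) = {f}, so it goes in M[A, t] for t ∈ {f}.
For A -> epsilon: FIRST(epsilon) = {epsilon}, so it goes in M[A, t] for t ∈ {}; since epsilon ∈ FIRST, also for every t ∈ FOLLOW(A) = {$}.

A -> epsilon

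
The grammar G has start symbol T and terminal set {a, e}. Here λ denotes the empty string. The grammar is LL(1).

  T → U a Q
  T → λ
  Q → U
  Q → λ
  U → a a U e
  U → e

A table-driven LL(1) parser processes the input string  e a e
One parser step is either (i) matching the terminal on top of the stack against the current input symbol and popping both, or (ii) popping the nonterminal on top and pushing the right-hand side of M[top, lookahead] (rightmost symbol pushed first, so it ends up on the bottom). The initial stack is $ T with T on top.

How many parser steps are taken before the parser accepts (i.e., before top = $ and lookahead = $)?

     Stack    Input    Action
  1  $ T      e a e $  expand T → U a Q
  2  $ Q a U  e a e $  expand U → e
  3  $ Q a e  e a e $  match e
  4  $ Q a    a e $    match a
  5  $ Q      e $      expand Q → U
  6  $ U      e $      expand U → e
  7  $ e      e $      match e
Accept reached after 7 steps.

7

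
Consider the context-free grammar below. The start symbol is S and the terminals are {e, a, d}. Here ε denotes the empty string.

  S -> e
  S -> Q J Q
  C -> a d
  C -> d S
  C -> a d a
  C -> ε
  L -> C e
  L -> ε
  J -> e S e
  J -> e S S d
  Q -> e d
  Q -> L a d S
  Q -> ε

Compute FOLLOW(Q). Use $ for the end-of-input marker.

FIRST(C) = {ε, a, d}
FIRST(J) = {e}
FIRST(L) = {ε, a, d, e}  (via C e)
FIRST(Q) = {ε, a, d, e}  (via L a d S)
FIRST(S) = {a, d, e}  (via Q J Q)
FOLLOW(S) includes $ since S is the start symbol.
FOLLOW(C): in L->C e, C is followed by e with FIRST {e}. Thus FOLLOW(C) = {e}.
FOLLOW(L): in Q->L a d S, L is followed by a d S with FIRST {a}. Thus FOLLOW(L) = {a}.
FOLLOW(S): in C->d S, the suffix after S is empty, so FOLLOW(S) ⊇ FOLLOW(C) = {e}; in J->e S e, S is followed by e with FIRST {e}; in J->e S S d (occurrence 1), S is followed by S d with FIRST {a, d, e}; in J->e S S d (occurrence 2), S is followed by d with FIRST {d}; in Q->L a d S, the suffix after S is empty, so FOLLOW(S) ⊇ FOLLOW(Q) = {$, a, d, e}. Thus FOLLOW(S) = {$, a, d, e}.
FOLLOW(J): in S->Q J Q, J is followed by Q with FIRST {ε, a, d, e}; in S->Q J Q, the suffix after J is nullable, so FOLLOW(J) ⊇ FOLLOW(S) = {$, a, d, e}. Thus FOLLOW(J) = {$, a, d, e}.
FOLLOW(Q): in S->Q J Q (occurrence 1), Q is followed by J Q with FIRST {e}; in S->Q J Q (occurrence 2), the suffix after Q is empty, so FOLLOW(Q) ⊇ FOLLOW(S) = {$, a, d, e}. Thus FOLLOW(Q) = {$, a, d, e}.

{$, a, d, e}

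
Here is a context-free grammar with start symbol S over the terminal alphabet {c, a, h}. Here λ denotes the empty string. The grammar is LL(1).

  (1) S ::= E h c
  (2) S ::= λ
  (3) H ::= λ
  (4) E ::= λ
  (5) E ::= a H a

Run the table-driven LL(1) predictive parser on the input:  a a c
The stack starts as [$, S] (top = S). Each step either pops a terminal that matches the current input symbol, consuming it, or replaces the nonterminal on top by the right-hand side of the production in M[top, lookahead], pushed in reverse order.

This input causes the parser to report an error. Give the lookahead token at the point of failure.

step 1: stack=$ S  input=a a c $  — expand S ::= E h c
step 2: stack=$ c h E  input=a a c $  — expand E ::= a H a
step 3: stack=$ c h a H a  input=a a c $  — match a
step 4: stack=$ c h a H  input=a c $  — expand H ::= λ
step 5: stack=$ c h a  input=a c $  — match a
step 6: stack=$ c h  input=c $  — error: top is terminal h but lookahead is c

c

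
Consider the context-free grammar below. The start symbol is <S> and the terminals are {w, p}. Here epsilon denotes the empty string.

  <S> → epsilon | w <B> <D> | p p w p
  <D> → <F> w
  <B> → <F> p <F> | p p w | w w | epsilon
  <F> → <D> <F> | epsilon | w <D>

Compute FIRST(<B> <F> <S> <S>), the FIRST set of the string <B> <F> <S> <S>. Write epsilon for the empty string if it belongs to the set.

{epsilon, p, w}

FIRST(<S>): from <S>→epsilon we get {epsilon}; from <S>→w <B> <D> we get {w}; from <S>→p p w p we get {p}. So FIRST(<S>) = {epsilon, p, w}.
FIRST(<D>): from <D>→<F> w we get {w}. So FIRST(<D>) = {w}.
FIRST(<F>): from <F>→<D> <F> we get {w}; from <F>→epsilon we get {epsilon}; from <F>→w <D> we get {w}. So FIRST(<F>) = {epsilon, w}.
FIRST(<B>): from <B>→<F> p <F> we get {p, w}; from <B>→p p w we get {p}; from <B>→w w we get {w}; from <B>→epsilon we get {epsilon}. So FIRST(<B>) = {epsilon, p, w}.
FIRST(<B> <F> <S> <S>): take FIRST of each symbol in turn, carrying on past any symbol whose FIRST contains epsilon; result {epsilon, p, w}.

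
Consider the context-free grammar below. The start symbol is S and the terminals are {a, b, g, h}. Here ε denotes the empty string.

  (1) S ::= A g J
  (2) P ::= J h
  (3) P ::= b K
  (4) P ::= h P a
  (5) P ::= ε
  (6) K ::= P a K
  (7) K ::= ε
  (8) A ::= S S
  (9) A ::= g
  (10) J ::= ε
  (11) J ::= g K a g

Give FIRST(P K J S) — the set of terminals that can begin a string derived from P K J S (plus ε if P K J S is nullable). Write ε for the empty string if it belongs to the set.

FIRST(J): from J::=ε we get {ε}; from J::=g K a g we get {g}. So FIRST(J) = {ε, g}.
FIRST(P): from P::=J h we get {g, h}; from P::=b K we get {b}; from P::=h P a we get {h}; from P::=ε we get {ε}. So FIRST(P) = {ε, b, g, h}.
FIRST(K): from K::=P a K we get {a, b, g, h}; from K::=ε we get {ε}. So FIRST(K) = {ε, a, b, g, h}.
FIRST(S): from S::=A g J we get {g}. So FIRST(S) = {g}.
FIRST(A): from A::=S S we get {g}; from A::=g we get {g}. So FIRST(A) = {g}.
FIRST(P K J S): take FIRST of each symbol in turn, carrying on past any symbol whose FIRST contains ε; result {a, b, g, h}.

{a, b, g, h}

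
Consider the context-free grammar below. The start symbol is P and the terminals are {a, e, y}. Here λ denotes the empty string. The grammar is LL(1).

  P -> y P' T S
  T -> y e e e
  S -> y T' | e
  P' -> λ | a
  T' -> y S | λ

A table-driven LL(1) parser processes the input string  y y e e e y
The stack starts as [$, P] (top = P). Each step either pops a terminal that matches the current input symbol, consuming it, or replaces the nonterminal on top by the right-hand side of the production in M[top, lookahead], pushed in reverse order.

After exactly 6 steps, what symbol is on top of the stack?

     Stack        Input          Action
  1  $ P          y y e e e y $  expand P -> y P' T S
  2  $ S T P' y   y y e e e y $  match y
  3  $ S T P'     y e e e y $    expand P' -> λ
  4  $ S T        y e e e y $    expand T -> y e e e
  5  $ S e e e y  y e e e y $    match y
  6  $ S e e e    e e e y $      match e
Stack after step 6: $ S e e (top = e).

e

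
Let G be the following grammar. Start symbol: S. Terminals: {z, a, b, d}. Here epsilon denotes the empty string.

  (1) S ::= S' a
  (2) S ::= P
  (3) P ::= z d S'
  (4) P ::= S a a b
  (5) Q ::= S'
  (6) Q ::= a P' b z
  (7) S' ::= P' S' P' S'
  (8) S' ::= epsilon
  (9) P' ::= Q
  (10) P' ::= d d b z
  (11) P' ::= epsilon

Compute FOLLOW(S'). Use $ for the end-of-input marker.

{$, a, b, d}

FIRST(S): from S::=S' a we get {a, d}; from S::=P we get {a, d, z}. So FIRST(S) = {a, d, z}.
FIRST(P): from P::=z d S' we get {z}; from P::=S a a b we get {a, d, z}. So FIRST(P) = {a, d, z}.
FIRST(Q): from Q::=S' we get {epsilon, a, d}; from Q::=a P' b z we get {a}. So FIRST(Q) = {epsilon, a, d}.
FIRST(P'): from P'::=Q we get {epsilon, a, d}; from P'::=d d b z we get {d}; from P'::=epsilon we get {epsilon}. So FIRST(P') = {epsilon, a, d}.
FIRST(S'): from S'::=P' S' P' S' we get {epsilon, a, d}; from S'::=epsilon we get {epsilon}. So FIRST(S') = {epsilon, a, d}.
FOLLOW(S) includes $ since S is the start symbol.
FOLLOW(S): in P::=S a a b, S is followed by a a b with FIRST {a}. Thus FOLLOW(S) = {$, a}.
FOLLOW(P): in S::=P, the suffix after P is empty, so FOLLOW(P) ⊇ FOLLOW(S) = {$, a}. Thus FOLLOW(P) = {$, a}.
FOLLOW(Q): in P'::=Q, the suffix after Q is empty, so FOLLOW(Q) ⊇ FOLLOW(P') = {$, a, b, d}. Thus FOLLOW(Q) = {$, a, b, d}.
FOLLOW(S'): in S::=S' a, S' is followed by a with FIRST {a}; in P::=z d S', the suffix after S' is empty, so FOLLOW(S') ⊇ FOLLOW(P) = {$, a}; in Q::=S', the suffix after S' is empty, so FOLLOW(S') ⊇ FOLLOW(Q) = {$, a, b, d}; in S'::=P' S' P' S' (occurrence 1), S' is followed by P' S' with FIRST {epsilon, a, d}; in S'::=P' S' P' S' (occurrence 1), the suffix after S' is nullable (adds nothing new); in S'::=P' S' P' S' (occurrence 2), the suffix after S' is empty (adds nothing new). Thus FOLLOW(S') = {$, a, b, d}.
FOLLOW(P'): in Q::=a P' b z, P' is followed by b z with FIRST {b}; in S'::=P' S' P' S' (occurrence 1), P' is followed by S' P' S' with FIRST {epsilon, a, d}; in S'::=P' S' P' S' (occurrence 1), the suffix after P' is nullable, so FOLLOW(P') ⊇ FOLLOW(S') = {$, a, b, d}; in S'::=P' S' P' S' (occurrence 2), P' is followed by S' with FIRST {epsilon, a, d}; in S'::=P' S' P' S' (occurrence 2), the suffix after P' is nullable, so FOLLOW(P') ⊇ FOLLOW(S') = {$, a, b, d}. Thus FOLLOW(P') = {$, a, b, d}.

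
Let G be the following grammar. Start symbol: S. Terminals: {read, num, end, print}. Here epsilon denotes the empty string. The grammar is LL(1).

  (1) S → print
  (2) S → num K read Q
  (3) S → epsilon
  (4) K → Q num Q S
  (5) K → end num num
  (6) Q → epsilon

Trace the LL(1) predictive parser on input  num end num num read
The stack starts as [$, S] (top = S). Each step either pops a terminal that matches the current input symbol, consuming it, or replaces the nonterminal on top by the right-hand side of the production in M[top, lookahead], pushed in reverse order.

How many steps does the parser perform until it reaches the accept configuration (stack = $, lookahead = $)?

step 1: stack=$ S  input=num end num num read $  — expand S → num K read Q
step 2: stack=$ Q read K num  input=num end num num read $  — match num
step 3: stack=$ Q read K  input=end num num read $  — expand K → end num num
step 4: stack=$ Q read num num end  input=end num num read $  — match end
step 5: stack=$ Q read num num  input=num num read $  — match num
step 6: stack=$ Q read num  input=num read $  — match num
step 7: stack=$ Q read  input=read $  — match read
step 8: stack=$ Q  input=$  — expand Q → epsilon
Accept reached after 8 steps.

8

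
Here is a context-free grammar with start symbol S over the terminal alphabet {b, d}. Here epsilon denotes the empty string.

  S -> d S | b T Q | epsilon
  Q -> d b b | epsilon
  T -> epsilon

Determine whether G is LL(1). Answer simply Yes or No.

FIRST(S) = {epsilon, b, d}
FIRST(Q) = {epsilon, d}
FIRST(T) = {epsilon}
FOLLOW(S) = {$}
FOLLOW(Q) = {$}
FOLLOW(T) = {$, d}
Each cell of M receives at most one production.

Yes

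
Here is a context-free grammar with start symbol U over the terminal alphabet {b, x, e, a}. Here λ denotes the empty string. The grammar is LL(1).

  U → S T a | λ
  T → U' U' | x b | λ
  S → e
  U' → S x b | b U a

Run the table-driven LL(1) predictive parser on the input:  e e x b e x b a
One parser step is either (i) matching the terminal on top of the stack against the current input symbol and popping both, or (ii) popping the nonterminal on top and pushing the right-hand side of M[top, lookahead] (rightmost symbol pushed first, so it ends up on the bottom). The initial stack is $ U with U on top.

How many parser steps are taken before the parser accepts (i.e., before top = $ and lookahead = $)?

15

      Stack         Input              Action
   1  $ U           e e x b e x b a $  expand U → S T a
   2  $ a T S       e e x b e x b a $  expand S → e
   3  $ a T e       e e x b e x b a $  match e
   4  $ a T         e x b e x b a $    expand T → U' U'
   5  $ a U' U'     e x b e x b a $    expand U' → S x b
   6  $ a U' b x S  e x b e x b a $    expand S → e
   7  $ a U' b x e  e x b e x b a $    match e
   8  $ a U' b x    x b e x b a $      match x
   9  $ a U' b      b e x b a $        match b
  10  $ a U'        e x b a $          expand U' → S x b
  11  $ a b x S     e x b a $          expand S → e
  12  $ a b x e     e x b a $          match e
  13  $ a b x       x b a $            match x
  14  $ a b         b a $              match b
  15  $ a           a $                match a
Accept reached after 15 steps.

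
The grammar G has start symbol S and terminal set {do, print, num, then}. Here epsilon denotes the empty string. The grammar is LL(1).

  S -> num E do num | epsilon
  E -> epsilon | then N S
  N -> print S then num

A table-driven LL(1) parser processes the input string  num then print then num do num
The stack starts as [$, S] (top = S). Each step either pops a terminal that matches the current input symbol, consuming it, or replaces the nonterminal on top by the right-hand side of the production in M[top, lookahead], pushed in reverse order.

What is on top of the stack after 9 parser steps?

     Stack                        Input                             Action
  1  $ S                          num then print then num do num $  expand S -> num E do num
  2  $ num do E num               num then print then num do num $  match num
  3  $ num do E                   then print then num do num $      expand E -> then N S
  4  $ num do S N then            then print then num do num $      match then
  5  $ num do S N                 print then num do num $           expand N -> print S then num
  6  $ num do S num then S print  print then num do num $           match print
  7  $ num do S num then S        then num do num $                 expand S -> epsilon
  8  $ num do S num then          then num do num $                 match then
  9  $ num do S num               num do num $                      match num
Stack after step 9: $ num do S (top = S).

S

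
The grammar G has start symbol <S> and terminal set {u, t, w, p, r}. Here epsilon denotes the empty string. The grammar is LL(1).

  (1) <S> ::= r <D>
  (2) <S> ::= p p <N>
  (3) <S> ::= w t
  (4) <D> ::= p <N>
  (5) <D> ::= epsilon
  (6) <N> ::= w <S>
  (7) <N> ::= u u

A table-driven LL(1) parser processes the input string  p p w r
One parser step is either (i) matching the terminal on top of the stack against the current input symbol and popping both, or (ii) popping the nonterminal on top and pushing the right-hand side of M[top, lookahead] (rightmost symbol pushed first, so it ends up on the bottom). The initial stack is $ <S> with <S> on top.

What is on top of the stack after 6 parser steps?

step 1: stack=$ <S>  input=p p w r $  — expand <S> ::= p p <N>
step 2: stack=$ <N> p p  input=p p w r $  — match p
step 3: stack=$ <N> p  input=p w r $  — match p
step 4: stack=$ <N>  input=w r $  — expand <N> ::= w <S>
step 5: stack=$ <S> w  input=w r $  — match w
step 6: stack=$ <S>  input=r $  — expand <S> ::= r <D>
Stack after step 6: $ <D> r (top = r).

r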